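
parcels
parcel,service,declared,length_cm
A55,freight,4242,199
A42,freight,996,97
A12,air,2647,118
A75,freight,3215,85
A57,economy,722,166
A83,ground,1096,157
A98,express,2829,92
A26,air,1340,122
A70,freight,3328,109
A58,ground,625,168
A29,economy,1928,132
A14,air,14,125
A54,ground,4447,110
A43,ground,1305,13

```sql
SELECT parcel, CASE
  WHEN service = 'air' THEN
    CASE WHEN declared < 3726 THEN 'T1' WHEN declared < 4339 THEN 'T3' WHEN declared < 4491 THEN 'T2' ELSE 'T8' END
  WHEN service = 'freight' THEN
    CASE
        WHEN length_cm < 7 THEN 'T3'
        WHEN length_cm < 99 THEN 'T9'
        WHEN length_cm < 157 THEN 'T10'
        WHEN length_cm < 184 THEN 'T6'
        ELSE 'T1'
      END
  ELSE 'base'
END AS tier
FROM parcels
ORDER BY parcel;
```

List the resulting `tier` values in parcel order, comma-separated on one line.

parcel=A12: service='air' → inner[declared < 3726] → T1
parcel=A14: service='air' → inner[declared < 3726] → T1
parcel=A26: service='air' → inner[declared < 3726] → T1
parcel=A29: service='economy' → outer ELSE → base
parcel=A42: service='freight' → inner[length_cm < 99] → T9
parcel=A43: service='ground' → outer ELSE → base
parcel=A54: service='ground' → outer ELSE → base
parcel=A55: service='freight' → inner[ELSE] → T1
parcel=A57: service='economy' → outer ELSE → base
parcel=A58: service='ground' → outer ELSE → base
parcel=A70: service='freight' → inner[length_cm < 157] → T10
parcel=A75: service='freight' → inner[length_cm < 99] → T9
parcel=A83: service='ground' → outer ELSE → base
parcel=A98: service='express' → outer ELSE → base

T1, T1, T1, base, T9, base, base, T1, base, base, T10, T9, base, base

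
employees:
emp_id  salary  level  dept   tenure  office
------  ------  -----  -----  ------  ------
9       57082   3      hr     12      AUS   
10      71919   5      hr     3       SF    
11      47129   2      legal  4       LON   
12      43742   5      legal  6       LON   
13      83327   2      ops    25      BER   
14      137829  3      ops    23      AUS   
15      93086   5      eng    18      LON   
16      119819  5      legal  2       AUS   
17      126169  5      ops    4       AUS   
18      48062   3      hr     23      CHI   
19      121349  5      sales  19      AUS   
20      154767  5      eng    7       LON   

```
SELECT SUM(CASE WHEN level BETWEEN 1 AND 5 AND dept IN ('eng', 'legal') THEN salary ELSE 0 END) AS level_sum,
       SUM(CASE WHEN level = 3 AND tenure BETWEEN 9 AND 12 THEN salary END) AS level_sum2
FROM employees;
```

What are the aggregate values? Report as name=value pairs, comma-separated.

[level_sum: level BETWEEN 1 AND 5 AND dept IN ('eng', 'legal')]
emp_id=9: ✗
emp_id=10: ✗
emp_id=11: ✓ → 47129
emp_id=12: ✓ → 43742
emp_id=13: ✗
emp_id=14: ✗
emp_id=15: ✓ → 93086
emp_id=16: ✓ → 119819
emp_id=17: ✗
emp_id=18: ✗
emp_id=19: ✗
emp_id=20: ✓ → 154767
level_sum = 47129 + 43742 + 93086 + 119819 + 154767 = 458543
—
[level_sum2: level = 3 AND tenure BETWEEN 9 AND 12]
emp_id=9: ✓ → 57082
emp_id=10: ✗
emp_id=11: ✗
emp_id=12: ✗
emp_id=13: ✗
emp_id=14: ✗
emp_id=15: ✗
emp_id=16: ✗
emp_id=17: ✗
emp_id=18: ✗
emp_id=19: ✗
emp_id=20: ✗
level_sum2 = 57082

level_sum=458543, level_sum2=57082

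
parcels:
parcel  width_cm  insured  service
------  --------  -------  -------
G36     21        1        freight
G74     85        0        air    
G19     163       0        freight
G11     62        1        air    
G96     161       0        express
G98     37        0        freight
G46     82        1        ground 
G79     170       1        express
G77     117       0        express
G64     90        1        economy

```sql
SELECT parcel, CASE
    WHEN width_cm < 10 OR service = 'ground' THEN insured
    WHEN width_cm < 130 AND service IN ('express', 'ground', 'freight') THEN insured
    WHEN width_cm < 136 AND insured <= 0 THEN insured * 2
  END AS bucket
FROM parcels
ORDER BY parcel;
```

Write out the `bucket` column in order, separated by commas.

parcel=G11: (no match → NULL) → NULL
parcel=G19: (no match → NULL) → NULL
parcel=G36: width_cm < 130 AND service IN ('express', 'ground', 'freight') → 1
parcel=G46: width_cm < 10 OR service = 'ground' → 1
parcel=G64: (no match → NULL) → NULL
parcel=G74: width_cm < 136 AND insured <= 0 → 0
parcel=G77: width_cm < 130 AND service IN ('express', 'ground', 'freight') → 0
parcel=G79: (no match → NULL) → NULL
parcel=G96: (no match → NULL) → NULL
parcel=G98: width_cm < 130 AND service IN ('express', 'ground', 'freight') → 0

NULL, NULL, 1, 1, NULL, 0, 0, NULL, NULL, 0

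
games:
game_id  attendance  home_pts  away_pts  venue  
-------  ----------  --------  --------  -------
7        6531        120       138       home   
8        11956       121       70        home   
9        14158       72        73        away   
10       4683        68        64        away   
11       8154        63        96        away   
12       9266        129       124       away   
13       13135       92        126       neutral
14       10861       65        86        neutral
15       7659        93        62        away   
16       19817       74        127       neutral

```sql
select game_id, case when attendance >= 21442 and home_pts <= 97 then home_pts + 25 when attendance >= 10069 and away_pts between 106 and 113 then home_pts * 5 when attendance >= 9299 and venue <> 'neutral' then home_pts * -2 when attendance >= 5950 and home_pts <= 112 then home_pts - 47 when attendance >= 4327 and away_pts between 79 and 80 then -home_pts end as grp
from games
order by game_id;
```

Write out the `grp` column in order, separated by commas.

game_id=7: (no match → NULL) → NULL
game_id=8: attendance >= 9299 and venue <> 'neutral' → -242
game_id=9: attendance >= 9299 and venue <> 'neutral' → -144
game_id=10: (no match → NULL) → NULL
game_id=11: attendance >= 5950 and home_pts <= 112 → 16
game_id=12: (no match → NULL) → NULL
game_id=13: attendance >= 5950 and home_pts <= 112 → 45
game_id=14: attendance >= 5950 and home_pts <= 112 → 18
game_id=15: attendance >= 5950 and home_pts <= 112 → 46
game_id=16: attendance >= 5950 and home_pts <= 112 → 27

NULL, -242, -144, NULL, 16, NULL, 45, 18, 46, 27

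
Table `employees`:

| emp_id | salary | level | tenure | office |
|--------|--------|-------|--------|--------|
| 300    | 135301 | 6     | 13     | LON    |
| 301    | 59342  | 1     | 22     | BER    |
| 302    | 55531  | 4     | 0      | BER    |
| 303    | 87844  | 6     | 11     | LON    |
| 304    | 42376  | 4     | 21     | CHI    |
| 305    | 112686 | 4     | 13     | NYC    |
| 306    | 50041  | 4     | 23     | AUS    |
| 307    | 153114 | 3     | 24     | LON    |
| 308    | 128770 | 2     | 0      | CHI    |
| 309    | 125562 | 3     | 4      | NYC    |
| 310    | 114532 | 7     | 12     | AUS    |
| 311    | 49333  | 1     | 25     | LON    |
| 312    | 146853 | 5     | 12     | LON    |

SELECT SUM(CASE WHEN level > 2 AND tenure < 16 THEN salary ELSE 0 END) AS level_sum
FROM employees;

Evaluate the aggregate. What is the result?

778309

emp_id=300: ✓ → 135301
emp_id=301: ✗
emp_id=302: ✓ → 55531
emp_id=303: ✓ → 87844
emp_id=304: ✗
emp_id=305: ✓ → 112686
emp_id=306: ✗
emp_id=307: ✗
emp_id=308: ✗
emp_id=309: ✓ → 125562
emp_id=310: ✓ → 114532
emp_id=311: ✗
emp_id=312: ✓ → 146853
level_sum = 135301 + 55531 + 87844 + 112686 + 125562 + 114532 + 146853 = 778309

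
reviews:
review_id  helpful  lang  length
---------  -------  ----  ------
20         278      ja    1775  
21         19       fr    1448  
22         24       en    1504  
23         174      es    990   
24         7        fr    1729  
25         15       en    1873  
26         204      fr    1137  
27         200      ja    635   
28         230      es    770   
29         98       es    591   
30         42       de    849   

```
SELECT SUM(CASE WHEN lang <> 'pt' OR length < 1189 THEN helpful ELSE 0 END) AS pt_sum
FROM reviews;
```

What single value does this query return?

1291

review_id=20: ✓ → 278
review_id=21: ✓ → 19
review_id=22: ✓ → 24
review_id=23: ✓ → 174
review_id=24: ✓ → 7
review_id=25: ✓ → 15
review_id=26: ✓ → 204
review_id=27: ✓ → 200
review_id=28: ✓ → 230
review_id=29: ✓ → 98
review_id=30: ✓ → 42
pt_sum = 278 + 19 + 24 + 174 + 7 + 15 + 204 + 200 + 230 + 98 + 42 = 1291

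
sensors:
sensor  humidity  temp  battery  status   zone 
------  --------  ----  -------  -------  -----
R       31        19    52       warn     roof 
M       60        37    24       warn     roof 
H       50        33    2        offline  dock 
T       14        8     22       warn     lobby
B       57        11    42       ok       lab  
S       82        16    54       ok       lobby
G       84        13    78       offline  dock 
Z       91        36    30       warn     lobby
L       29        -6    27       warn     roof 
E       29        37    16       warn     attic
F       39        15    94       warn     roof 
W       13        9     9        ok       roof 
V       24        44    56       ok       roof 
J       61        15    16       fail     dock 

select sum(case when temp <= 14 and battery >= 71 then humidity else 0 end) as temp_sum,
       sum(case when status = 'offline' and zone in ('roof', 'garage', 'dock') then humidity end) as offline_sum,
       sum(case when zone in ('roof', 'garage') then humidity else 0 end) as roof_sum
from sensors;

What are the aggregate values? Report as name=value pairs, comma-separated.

temp_sum=84, offline_sum=134, roof_sum=196

[temp_sum: temp <= 14 and battery >= 71]
sensor=R: ✗
sensor=M: ✗
sensor=H: ✗
sensor=T: ✗
sensor=B: ✗
sensor=S: ✗
sensor=G: ✓ → 84
sensor=Z: ✗
sensor=L: ✗
sensor=E: ✗
sensor=F: ✗
sensor=W: ✗
sensor=V: ✗
sensor=J: ✗
temp_sum = 84
—
[offline_sum: status = 'offline' and zone in ('roof', 'garage', 'dock')]
sensor=R: ✗
sensor=M: ✗
sensor=H: ✓ → 50
sensor=T: ✗
sensor=B: ✗
sensor=S: ✗
sensor=G: ✓ → 84
sensor=Z: ✗
sensor=L: ✗
sensor=E: ✗
sensor=F: ✗
sensor=W: ✗
sensor=V: ✗
sensor=J: ✗
offline_sum = 50 + 84 = 134
—
[roof_sum: zone in ('roof', 'garage')]
sensor=R: ✓ → 31
sensor=M: ✓ → 60
sensor=H: ✗
sensor=T: ✗
sensor=B: ✗
sensor=S: ✗
sensor=G: ✗
sensor=Z: ✗
sensor=L: ✓ → 29
sensor=E: ✗
sensor=F: ✓ → 39
sensor=W: ✓ → 13
sensor=V: ✓ → 24
sensor=J: ✗
roof_sum = 31 + 60 + 29 + 39 + 13 + 24 = 196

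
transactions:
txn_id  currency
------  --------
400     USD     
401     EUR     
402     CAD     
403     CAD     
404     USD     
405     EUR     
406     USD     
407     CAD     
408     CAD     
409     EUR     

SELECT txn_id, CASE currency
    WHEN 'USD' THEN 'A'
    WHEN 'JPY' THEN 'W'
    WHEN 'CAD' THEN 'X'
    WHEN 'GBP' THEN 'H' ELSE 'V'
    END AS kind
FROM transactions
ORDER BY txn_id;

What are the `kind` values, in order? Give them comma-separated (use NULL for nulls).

txn_id=400: currency='USD' → A
txn_id=401: ELSE → V
txn_id=402: currency='CAD' → X
txn_id=403: currency='CAD' → X
txn_id=404: currency='USD' → A
txn_id=405: ELSE → V
txn_id=406: currency='USD' → A
txn_id=407: currency='CAD' → X
txn_id=408: currency='CAD' → X
txn_id=409: ELSE → V

A, V, X, X, A, V, A, X, X, V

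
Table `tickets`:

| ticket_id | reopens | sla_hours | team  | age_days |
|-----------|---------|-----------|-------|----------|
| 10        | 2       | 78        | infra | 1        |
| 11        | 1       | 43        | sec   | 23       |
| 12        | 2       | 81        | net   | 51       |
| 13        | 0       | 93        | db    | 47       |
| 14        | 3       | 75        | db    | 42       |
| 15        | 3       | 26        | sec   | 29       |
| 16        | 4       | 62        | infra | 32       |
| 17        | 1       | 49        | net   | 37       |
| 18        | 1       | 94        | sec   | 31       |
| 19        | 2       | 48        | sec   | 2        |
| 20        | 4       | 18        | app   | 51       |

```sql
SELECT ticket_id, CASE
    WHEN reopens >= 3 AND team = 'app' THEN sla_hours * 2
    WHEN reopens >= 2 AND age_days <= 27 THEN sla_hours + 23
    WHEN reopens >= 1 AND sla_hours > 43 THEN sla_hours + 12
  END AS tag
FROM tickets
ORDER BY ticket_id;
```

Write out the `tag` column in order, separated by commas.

101, NULL, 93, NULL, 87, NULL, 74, 61, 106, 71, 36

ticket_id=10: reopens >= 2 AND age_days <= 27 → 101
ticket_id=11: (no match → NULL) → NULL
ticket_id=12: reopens >= 1 AND sla_hours > 43 → 93
ticket_id=13: (no match → NULL) → NULL
ticket_id=14: reopens >= 1 AND sla_hours > 43 → 87
ticket_id=15: (no match → NULL) → NULL
ticket_id=16: reopens >= 1 AND sla_hours > 43 → 74
ticket_id=17: reopens >= 1 AND sla_hours > 43 → 61
ticket_id=18: reopens >= 1 AND sla_hours > 43 → 106
ticket_id=19: reopens >= 2 AND age_days <= 27 → 71
ticket_id=20: reopens >= 3 AND team = 'app' → 36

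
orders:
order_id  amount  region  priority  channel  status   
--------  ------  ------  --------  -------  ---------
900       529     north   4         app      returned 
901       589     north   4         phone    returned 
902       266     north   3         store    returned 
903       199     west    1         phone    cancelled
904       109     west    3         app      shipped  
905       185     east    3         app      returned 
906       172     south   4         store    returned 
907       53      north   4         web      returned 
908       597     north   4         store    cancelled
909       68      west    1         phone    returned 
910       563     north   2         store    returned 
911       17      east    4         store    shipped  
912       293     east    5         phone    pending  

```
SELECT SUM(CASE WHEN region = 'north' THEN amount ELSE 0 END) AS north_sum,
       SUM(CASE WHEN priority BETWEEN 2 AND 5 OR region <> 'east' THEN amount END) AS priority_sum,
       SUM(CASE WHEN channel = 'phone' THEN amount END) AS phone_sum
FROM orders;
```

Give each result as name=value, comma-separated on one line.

north_sum=2597, priority_sum=3640, phone_sum=1149

[north_sum: region = 'north']
order_id=900: ✓ → 529
order_id=901: ✓ → 589
order_id=902: ✓ → 266
order_id=903: ✗
order_id=904: ✗
order_id=905: ✗
order_id=906: ✗
order_id=907: ✓ → 53
order_id=908: ✓ → 597
order_id=909: ✗
order_id=910: ✓ → 563
order_id=911: ✗
order_id=912: ✗
north_sum = 529 + 589 + 266 + 53 + 597 + 563 = 2597
—
[priority_sum: priority BETWEEN 2 AND 5 OR region <> 'east']
order_id=900: ✓ → 529
order_id=901: ✓ → 589
order_id=902: ✓ → 266
order_id=903: ✓ → 199
order_id=904: ✓ → 109
order_id=905: ✓ → 185
order_id=906: ✓ → 172
order_id=907: ✓ → 53
order_id=908: ✓ → 597
order_id=909: ✓ → 68
order_id=910: ✓ → 563
order_id=911: ✓ → 17
order_id=912: ✓ → 293
priority_sum = 529 + 589 + 266 + 199 + 109 + 185 + 172 + 53 + 597 + 68 + 563 + 17 + 293 = 3640
—
[phone_sum: channel = 'phone']
order_id=900: ✗
order_id=901: ✓ → 589
order_id=902: ✗
order_id=903: ✓ → 199
order_id=904: ✗
order_id=905: ✗
order_id=906: ✗
order_id=907: ✗
order_id=908: ✗
order_id=909: ✓ → 68
order_id=910: ✗
order_id=911: ✗
order_id=912: ✓ → 293
phone_sum = 589 + 199 + 68 + 293 = 1149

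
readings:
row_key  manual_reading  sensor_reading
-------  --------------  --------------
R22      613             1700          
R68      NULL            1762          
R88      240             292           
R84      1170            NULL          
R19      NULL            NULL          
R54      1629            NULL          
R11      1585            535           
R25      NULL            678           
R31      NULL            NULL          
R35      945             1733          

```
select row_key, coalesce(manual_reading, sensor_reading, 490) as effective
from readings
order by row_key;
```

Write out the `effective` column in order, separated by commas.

row_key=R11: manual_reading=1585 → 1585
row_key=R19: manual_reading=NULL, sensor_reading=NULL, → literal 490 → 490
row_key=R22: manual_reading=613 → 613
row_key=R25: manual_reading=NULL, sensor_reading=678 → 678
row_key=R31: manual_reading=NULL, sensor_reading=NULL, → literal 490 → 490
row_key=R35: manual_reading=945 → 945
row_key=R54: manual_reading=1629 → 1629
row_key=R68: manual_reading=NULL, sensor_reading=1762 → 1762
row_key=R84: manual_reading=1170 → 1170
row_key=R88: manual_reading=240 → 240

1585, 490, 613, 678, 490, 945, 1629, 1762, 1170, 240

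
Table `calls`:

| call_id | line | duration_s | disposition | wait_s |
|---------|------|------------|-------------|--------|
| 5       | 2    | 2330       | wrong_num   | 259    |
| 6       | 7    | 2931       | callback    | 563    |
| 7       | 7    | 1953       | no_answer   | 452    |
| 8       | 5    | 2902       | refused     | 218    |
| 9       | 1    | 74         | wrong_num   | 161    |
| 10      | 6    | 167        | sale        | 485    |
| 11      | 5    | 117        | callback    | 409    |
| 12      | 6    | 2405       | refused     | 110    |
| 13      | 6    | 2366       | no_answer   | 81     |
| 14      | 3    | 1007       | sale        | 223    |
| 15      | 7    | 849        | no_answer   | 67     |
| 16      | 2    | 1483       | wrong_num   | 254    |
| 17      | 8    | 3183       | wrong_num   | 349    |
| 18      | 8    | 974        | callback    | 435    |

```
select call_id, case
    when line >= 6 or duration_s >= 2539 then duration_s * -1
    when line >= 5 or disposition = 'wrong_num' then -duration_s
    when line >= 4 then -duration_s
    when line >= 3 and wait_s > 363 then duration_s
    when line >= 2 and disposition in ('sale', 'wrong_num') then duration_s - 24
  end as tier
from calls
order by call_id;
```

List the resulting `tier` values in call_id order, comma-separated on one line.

-2330, -2931, -1953, -2902, -74, -167, -117, -2405, -2366, 983, -849, -1483, -3183, -974

call_id=5: line >= 5 or disposition = 'wrong_num' → -2330
call_id=6: line >= 6 or duration_s >= 2539 → -2931
call_id=7: line >= 6 or duration_s >= 2539 → -1953
call_id=8: line >= 6 or duration_s >= 2539 → -2902
call_id=9: line >= 5 or disposition = 'wrong_num' → -74
call_id=10: line >= 6 or duration_s >= 2539 → -167
call_id=11: line >= 5 or disposition = 'wrong_num' → -117
call_id=12: line >= 6 or duration_s >= 2539 → -2405
call_id=13: line >= 6 or duration_s >= 2539 → -2366
call_id=14: line >= 2 and disposition in ('sale', 'wrong_num') → 983
call_id=15: line >= 6 or duration_s >= 2539 → -849
call_id=16: line >= 5 or disposition = 'wrong_num' → -1483
call_id=17: line >= 6 or duration_s >= 2539 → -3183
call_id=18: line >= 6 or duration_s >= 2539 → -974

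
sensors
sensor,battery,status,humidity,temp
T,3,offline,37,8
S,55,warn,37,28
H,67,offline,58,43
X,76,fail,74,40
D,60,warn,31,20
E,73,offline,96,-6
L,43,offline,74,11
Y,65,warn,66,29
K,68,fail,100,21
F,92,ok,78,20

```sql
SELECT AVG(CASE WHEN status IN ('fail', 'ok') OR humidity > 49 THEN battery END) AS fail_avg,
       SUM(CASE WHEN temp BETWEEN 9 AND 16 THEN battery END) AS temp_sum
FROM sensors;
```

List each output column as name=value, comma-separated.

fail_avg=69.1428571429, temp_sum=43

[fail_avg: status IN ('fail', 'ok') OR humidity > 49]
sensor=T: ✗
sensor=S: ✗
sensor=H: ✓ → 67
sensor=X: ✓ → 76
sensor=D: ✗
sensor=E: ✓ → 73
sensor=L: ✓ → 43
sensor=Y: ✓ → 65
sensor=K: ✓ → 68
sensor=F: ✓ → 92
fail_avg = (67 + 76 + 73 + 43 + 65 + 68 + 92) / 7 = 69.1428571429
—
[temp_sum: temp BETWEEN 9 AND 16]
sensor=T: ✗
sensor=S: ✗
sensor=H: ✗
sensor=X: ✗
sensor=D: ✗
sensor=E: ✗
sensor=L: ✓ → 43
sensor=Y: ✗
sensor=K: ✗
sensor=F: ✗
temp_sum = 43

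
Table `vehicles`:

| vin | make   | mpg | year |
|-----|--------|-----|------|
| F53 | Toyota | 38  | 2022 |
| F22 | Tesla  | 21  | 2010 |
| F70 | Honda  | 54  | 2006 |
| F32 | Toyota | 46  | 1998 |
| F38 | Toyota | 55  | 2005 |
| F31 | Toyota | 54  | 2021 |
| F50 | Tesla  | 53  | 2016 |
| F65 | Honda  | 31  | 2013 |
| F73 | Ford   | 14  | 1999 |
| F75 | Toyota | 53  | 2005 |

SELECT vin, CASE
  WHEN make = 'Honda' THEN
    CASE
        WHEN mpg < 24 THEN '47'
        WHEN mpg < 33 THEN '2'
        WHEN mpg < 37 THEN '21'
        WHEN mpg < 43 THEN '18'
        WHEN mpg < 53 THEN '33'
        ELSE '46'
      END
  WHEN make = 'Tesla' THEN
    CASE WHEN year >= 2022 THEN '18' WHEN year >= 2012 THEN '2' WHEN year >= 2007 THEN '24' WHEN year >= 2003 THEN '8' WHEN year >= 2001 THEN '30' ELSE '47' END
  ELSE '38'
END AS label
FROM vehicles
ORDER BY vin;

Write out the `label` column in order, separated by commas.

24, 38, 38, 38, 2, 38, 2, 46, 38, 38

vin=F22: make='Tesla' → inner[year >= 2007] → 24
vin=F31: make='Toyota' → outer ELSE → 38
vin=F32: make='Toyota' → outer ELSE → 38
vin=F38: make='Toyota' → outer ELSE → 38
vin=F50: make='Tesla' → inner[year >= 2012] → 2
vin=F53: make='Toyota' → outer ELSE → 38
vin=F65: make='Honda' → inner[mpg < 33] → 2
vin=F70: make='Honda' → inner[ELSE] → 46
vin=F73: make='Ford' → outer ELSE → 38
vin=F75: make='Toyota' → outer ELSE → 38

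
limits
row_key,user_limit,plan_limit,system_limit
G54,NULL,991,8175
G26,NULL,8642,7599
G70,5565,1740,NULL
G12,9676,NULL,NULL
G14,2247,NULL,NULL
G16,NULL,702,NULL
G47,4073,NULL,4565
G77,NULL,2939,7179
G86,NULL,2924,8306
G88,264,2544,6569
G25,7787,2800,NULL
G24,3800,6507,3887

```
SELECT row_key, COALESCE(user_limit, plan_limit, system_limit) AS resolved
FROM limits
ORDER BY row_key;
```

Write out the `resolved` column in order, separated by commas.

row_key=G12: user_limit=9676 → 9676
row_key=G14: user_limit=2247 → 2247
row_key=G16: user_limit=NULL, plan_limit=702 → 702
row_key=G24: user_limit=3800 → 3800
row_key=G25: user_limit=7787 → 7787
row_key=G26: user_limit=NULL, plan_limit=8642 → 8642
row_key=G47: user_limit=4073 → 4073
row_key=G54: user_limit=NULL, plan_limit=991 → 991
row_key=G70: user_limit=5565 → 5565
row_key=G77: user_limit=NULL, plan_limit=2939 → 2939
row_key=G86: user_limit=NULL, plan_limit=2924 → 2924
row_key=G88: user_limit=264 → 264

9676, 2247, 702, 3800, 7787, 8642, 4073, 991, 5565, 2939, 2924, 264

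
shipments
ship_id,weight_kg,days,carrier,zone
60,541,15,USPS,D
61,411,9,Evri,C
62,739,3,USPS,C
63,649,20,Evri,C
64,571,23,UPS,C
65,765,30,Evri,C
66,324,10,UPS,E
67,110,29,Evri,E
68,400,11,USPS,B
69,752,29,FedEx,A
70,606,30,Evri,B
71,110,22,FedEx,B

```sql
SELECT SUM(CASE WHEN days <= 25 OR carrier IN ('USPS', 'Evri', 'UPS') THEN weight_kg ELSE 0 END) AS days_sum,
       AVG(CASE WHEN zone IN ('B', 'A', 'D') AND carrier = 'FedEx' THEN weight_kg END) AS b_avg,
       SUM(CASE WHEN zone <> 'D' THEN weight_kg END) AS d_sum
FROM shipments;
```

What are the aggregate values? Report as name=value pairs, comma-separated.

[days_sum: days <= 25 OR carrier IN ('USPS', 'Evri', 'UPS')]
ship_id=60: ✓ → 541
ship_id=61: ✓ → 411
ship_id=62: ✓ → 739
ship_id=63: ✓ → 649
ship_id=64: ✓ → 571
ship_id=65: ✓ → 765
ship_id=66: ✓ → 324
ship_id=67: ✓ → 110
ship_id=68: ✓ → 400
ship_id=69: ✗
ship_id=70: ✓ → 606
ship_id=71: ✓ → 110
days_sum = 541 + 411 + 739 + 649 + 571 + 765 + 324 + 110 + 400 + 606 + 110 = 5226
—
[b_avg: zone IN ('B', 'A', 'D') AND carrier = 'FedEx']
ship_id=60: ✗
ship_id=61: ✗
ship_id=62: ✗
ship_id=63: ✗
ship_id=64: ✗
ship_id=65: ✗
ship_id=66: ✗
ship_id=67: ✗
ship_id=68: ✗
ship_id=69: ✓ → 752
ship_id=70: ✗
ship_id=71: ✓ → 110
b_avg = (752 + 110) / 2 = 431
—
[d_sum: zone <> 'D']
ship_id=60: ✗
ship_id=61: ✓ → 411
ship_id=62: ✓ → 739
ship_id=63: ✓ → 649
ship_id=64: ✓ → 571
ship_id=65: ✓ → 765
ship_id=66: ✓ → 324
ship_id=67: ✓ → 110
ship_id=68: ✓ → 400
ship_id=69: ✓ → 752
ship_id=70: ✓ → 606
ship_id=71: ✓ → 110
d_sum = 411 + 739 + 649 + 571 + 765 + 324 + 110 + 400 + 752 + 606 + 110 = 5437

days_sum=5226, b_avg=431, d_sum=5437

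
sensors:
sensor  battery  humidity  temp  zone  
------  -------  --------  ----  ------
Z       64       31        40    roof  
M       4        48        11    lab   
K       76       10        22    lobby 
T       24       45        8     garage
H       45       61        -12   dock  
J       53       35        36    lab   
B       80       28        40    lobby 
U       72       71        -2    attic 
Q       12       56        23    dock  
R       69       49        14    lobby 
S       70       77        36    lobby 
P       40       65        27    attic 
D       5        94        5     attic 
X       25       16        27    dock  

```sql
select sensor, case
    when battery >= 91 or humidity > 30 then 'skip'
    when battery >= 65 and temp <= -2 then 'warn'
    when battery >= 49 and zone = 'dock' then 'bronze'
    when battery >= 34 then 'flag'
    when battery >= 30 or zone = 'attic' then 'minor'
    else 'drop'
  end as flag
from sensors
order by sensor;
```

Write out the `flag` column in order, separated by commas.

sensor=B: battery >= 34 → flag
sensor=D: battery >= 91 or humidity > 30 → skip
sensor=H: battery >= 91 or humidity > 30 → skip
sensor=J: battery >= 91 or humidity > 30 → skip
sensor=K: battery >= 34 → flag
sensor=M: battery >= 91 or humidity > 30 → skip
sensor=P: battery >= 91 or humidity > 30 → skip
sensor=Q: battery >= 91 or humidity > 30 → skip
sensor=R: battery >= 91 or humidity > 30 → skip
sensor=S: battery >= 91 or humidity > 30 → skip
sensor=T: battery >= 91 or humidity > 30 → skip
sensor=U: battery >= 91 or humidity > 30 → skip
sensor=X: ELSE → drop
sensor=Z: battery >= 91 or humidity > 30 → skip

flag, skip, skip, skip, flag, skip, skip, skip, skip, skip, skip, skip, drop, skip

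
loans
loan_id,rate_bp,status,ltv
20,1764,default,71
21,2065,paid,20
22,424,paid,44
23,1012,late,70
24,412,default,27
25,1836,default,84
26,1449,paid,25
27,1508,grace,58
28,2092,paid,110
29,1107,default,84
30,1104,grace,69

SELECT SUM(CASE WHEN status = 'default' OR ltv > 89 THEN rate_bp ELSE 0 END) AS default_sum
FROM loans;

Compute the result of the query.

loan_id=20: ✓ → 1764
loan_id=21: ✗
loan_id=22: ✗
loan_id=23: ✗
loan_id=24: ✓ → 412
loan_id=25: ✓ → 1836
loan_id=26: ✗
loan_id=27: ✗
loan_id=28: ✓ → 2092
loan_id=29: ✓ → 1107
loan_id=30: ✗
default_sum = 1764 + 412 + 1836 + 2092 + 1107 = 7211

7211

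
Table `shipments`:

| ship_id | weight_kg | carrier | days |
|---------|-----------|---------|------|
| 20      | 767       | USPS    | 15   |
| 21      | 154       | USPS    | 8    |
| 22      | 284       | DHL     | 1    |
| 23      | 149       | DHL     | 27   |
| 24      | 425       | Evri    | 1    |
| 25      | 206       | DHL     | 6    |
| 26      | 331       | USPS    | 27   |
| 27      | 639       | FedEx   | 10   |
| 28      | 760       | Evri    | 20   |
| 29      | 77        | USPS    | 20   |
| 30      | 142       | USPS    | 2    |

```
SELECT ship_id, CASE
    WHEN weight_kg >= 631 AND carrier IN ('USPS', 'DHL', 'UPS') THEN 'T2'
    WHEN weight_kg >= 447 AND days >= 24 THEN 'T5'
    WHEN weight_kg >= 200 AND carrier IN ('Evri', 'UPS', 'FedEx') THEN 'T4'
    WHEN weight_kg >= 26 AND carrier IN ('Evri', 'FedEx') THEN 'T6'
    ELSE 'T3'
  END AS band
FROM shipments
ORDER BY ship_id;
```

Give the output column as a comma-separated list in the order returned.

ship_id=20: weight_kg >= 631 AND carrier IN ('USPS', 'DHL', 'UPS') → T2
ship_id=21: ELSE → T3
ship_id=22: ELSE → T3
ship_id=23: ELSE → T3
ship_id=24: weight_kg >= 200 AND carrier IN ('Evri', 'UPS', 'FedEx') → T4
ship_id=25: ELSE → T3
ship_id=26: ELSE → T3
ship_id=27: weight_kg >= 200 AND carrier IN ('Evri', 'UPS', 'FedEx') → T4
ship_id=28: weight_kg >= 200 AND carrier IN ('Evri', 'UPS', 'FedEx') → T4
ship_id=29: ELSE → T3
ship_id=30: ELSE → T3

T2, T3, T3, T3, T4, T3, T3, T4, T4, T3, T3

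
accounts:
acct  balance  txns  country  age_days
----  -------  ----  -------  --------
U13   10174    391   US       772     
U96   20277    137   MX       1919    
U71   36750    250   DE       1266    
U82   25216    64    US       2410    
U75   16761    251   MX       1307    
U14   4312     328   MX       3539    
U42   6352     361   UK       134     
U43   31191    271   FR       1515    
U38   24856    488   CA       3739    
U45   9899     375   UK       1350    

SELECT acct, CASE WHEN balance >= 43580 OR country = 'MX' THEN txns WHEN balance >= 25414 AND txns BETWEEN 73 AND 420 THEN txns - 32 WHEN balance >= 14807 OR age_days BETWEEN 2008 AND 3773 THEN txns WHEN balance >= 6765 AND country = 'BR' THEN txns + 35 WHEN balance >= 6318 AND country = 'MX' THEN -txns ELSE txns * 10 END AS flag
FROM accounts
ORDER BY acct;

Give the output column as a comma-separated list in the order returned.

3910, 328, 488, 3610, 239, 3750, 218, 251, 64, 137

acct=U13: ELSE → 3910
acct=U14: balance >= 43580 OR country = 'MX' → 328
acct=U38: balance >= 14807 OR age_days BETWEEN 2008 AND 3773 → 488
acct=U42: ELSE → 3610
acct=U43: balance >= 25414 AND txns BETWEEN 73 AND 420 → 239
acct=U45: ELSE → 3750
acct=U71: balance >= 25414 AND txns BETWEEN 73 AND 420 → 218
acct=U75: balance >= 43580 OR country = 'MX' → 251
acct=U82: balance >= 14807 OR age_days BETWEEN 2008 AND 3773 → 64
acct=U96: balance >= 43580 OR country = 'MX' → 137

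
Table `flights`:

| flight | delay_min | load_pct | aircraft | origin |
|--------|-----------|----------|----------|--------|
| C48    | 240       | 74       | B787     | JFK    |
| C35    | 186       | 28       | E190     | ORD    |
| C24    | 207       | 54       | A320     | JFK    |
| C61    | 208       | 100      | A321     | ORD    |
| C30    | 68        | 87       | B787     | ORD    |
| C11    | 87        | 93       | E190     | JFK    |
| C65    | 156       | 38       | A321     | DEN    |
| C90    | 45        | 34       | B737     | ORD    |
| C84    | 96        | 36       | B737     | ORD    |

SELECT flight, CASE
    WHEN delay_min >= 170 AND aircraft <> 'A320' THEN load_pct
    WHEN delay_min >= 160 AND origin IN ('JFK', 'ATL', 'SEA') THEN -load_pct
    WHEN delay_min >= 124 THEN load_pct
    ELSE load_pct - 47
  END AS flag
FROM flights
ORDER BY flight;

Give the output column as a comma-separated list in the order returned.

flight=C11: ELSE → 46
flight=C24: delay_min >= 160 AND origin IN ('JFK', 'ATL', 'SEA') → -54
flight=C30: ELSE → 40
flight=C35: delay_min >= 170 AND aircraft <> 'A320' → 28
flight=C48: delay_min >= 170 AND aircraft <> 'A320' → 74
flight=C61: delay_min >= 170 AND aircraft <> 'A320' → 100
flight=C65: delay_min >= 124 → 38
flight=C84: ELSE → -11
flight=C90: ELSE → -13

46, -54, 40, 28, 74, 100, 38, -11, -13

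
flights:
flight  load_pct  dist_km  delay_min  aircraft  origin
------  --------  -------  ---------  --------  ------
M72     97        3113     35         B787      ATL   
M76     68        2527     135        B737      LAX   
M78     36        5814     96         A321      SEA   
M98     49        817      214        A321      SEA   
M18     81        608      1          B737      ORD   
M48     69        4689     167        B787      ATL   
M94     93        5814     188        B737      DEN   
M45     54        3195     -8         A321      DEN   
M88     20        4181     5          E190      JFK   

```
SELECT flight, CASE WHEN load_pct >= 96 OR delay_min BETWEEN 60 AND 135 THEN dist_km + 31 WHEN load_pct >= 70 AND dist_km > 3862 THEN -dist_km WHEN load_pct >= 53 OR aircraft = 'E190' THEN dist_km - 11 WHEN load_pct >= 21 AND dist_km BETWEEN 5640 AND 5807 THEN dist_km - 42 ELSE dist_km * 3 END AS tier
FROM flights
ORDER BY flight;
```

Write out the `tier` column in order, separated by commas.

flight=M18: load_pct >= 53 OR aircraft = 'E190' → 597
flight=M45: load_pct >= 53 OR aircraft = 'E190' → 3184
flight=M48: load_pct >= 53 OR aircraft = 'E190' → 4678
flight=M72: load_pct >= 96 OR delay_min BETWEEN 60 AND 135 → 3144
flight=M76: load_pct >= 96 OR delay_min BETWEEN 60 AND 135 → 2558
flight=M78: load_pct >= 96 OR delay_min BETWEEN 60 AND 135 → 5845
flight=M88: load_pct >= 53 OR aircraft = 'E190' → 4170
flight=M94: load_pct >= 70 AND dist_km > 3862 → -5814
flight=M98: ELSE → 2451

597, 3184, 4678, 3144, 2558, 5845, 4170, -5814, 2451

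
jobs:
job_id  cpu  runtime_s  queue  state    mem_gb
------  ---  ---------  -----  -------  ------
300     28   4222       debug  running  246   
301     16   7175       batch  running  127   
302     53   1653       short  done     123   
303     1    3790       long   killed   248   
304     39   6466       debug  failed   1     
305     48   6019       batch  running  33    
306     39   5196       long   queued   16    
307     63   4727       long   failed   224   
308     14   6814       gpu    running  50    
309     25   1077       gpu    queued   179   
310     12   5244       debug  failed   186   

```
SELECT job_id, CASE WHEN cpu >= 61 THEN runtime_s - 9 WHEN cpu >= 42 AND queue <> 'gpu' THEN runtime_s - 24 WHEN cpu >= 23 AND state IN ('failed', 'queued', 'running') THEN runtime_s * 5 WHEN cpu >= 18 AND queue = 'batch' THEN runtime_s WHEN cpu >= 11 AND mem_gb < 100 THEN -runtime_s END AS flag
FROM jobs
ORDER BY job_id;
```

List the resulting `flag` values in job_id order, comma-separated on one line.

job_id=300: cpu >= 23 AND state IN ('failed', 'queued', 'running') → 21110
job_id=301: (no match → NULL) → NULL
job_id=302: cpu >= 42 AND queue <> 'gpu' → 1629
job_id=303: (no match → NULL) → NULL
job_id=304: cpu >= 23 AND state IN ('failed', 'queued', 'running') → 32330
job_id=305: cpu >= 42 AND queue <> 'gpu' → 5995
job_id=306: cpu >= 23 AND state IN ('failed', 'queued', 'running') → 25980
job_id=307: cpu >= 61 → 4718
job_id=308: cpu >= 11 AND mem_gb < 100 → -6814
job_id=309: cpu >= 23 AND state IN ('failed', 'queued', 'running') → 5385
job_id=310: (no match → NULL) → NULL

21110, NULL, 1629, NULL, 32330, 5995, 25980, 4718, -6814, 5385, NULL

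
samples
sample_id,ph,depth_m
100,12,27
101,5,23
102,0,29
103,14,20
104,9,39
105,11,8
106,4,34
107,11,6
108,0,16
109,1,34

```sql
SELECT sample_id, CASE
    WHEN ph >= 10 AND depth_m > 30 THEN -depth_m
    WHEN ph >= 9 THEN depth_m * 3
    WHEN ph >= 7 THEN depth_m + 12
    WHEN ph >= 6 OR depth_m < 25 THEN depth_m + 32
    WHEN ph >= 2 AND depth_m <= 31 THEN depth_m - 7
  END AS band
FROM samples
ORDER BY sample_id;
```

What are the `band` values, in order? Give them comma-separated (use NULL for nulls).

sample_id=100: ph >= 9 → 81
sample_id=101: ph >= 6 OR depth_m < 25 → 55
sample_id=102: (no match → NULL) → NULL
sample_id=103: ph >= 9 → 60
sample_id=104: ph >= 9 → 117
sample_id=105: ph >= 9 → 24
sample_id=106: (no match → NULL) → NULL
sample_id=107: ph >= 9 → 18
sample_id=108: ph >= 6 OR depth_m < 25 → 48
sample_id=109: (no match → NULL) → NULL

81, 55, NULL, 60, 117, 24, NULL, 18, 48, NULL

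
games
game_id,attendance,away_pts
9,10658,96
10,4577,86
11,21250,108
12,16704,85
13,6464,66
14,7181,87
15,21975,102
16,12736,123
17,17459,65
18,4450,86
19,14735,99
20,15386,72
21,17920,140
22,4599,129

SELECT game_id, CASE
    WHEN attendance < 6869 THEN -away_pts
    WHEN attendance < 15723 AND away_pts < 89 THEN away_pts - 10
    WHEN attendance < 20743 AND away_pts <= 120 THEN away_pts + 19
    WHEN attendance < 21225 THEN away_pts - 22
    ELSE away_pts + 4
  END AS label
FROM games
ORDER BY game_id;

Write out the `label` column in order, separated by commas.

game_id=9: attendance < 20743 AND away_pts <= 120 → 115
game_id=10: attendance < 6869 → -86
game_id=11: ELSE → 112
game_id=12: attendance < 20743 AND away_pts <= 120 → 104
game_id=13: attendance < 6869 → -66
game_id=14: attendance < 15723 AND away_pts < 89 → 77
game_id=15: ELSE → 106
game_id=16: attendance < 21225 → 101
game_id=17: attendance < 20743 AND away_pts <= 120 → 84
game_id=18: attendance < 6869 → -86
game_id=19: attendance < 20743 AND away_pts <= 120 → 118
game_id=20: attendance < 15723 AND away_pts < 89 → 62
game_id=21: attendance < 21225 → 118
game_id=22: attendance < 6869 → -129

115, -86, 112, 104, -66, 77, 106, 101, 84, -86, 118, 62, 118, -129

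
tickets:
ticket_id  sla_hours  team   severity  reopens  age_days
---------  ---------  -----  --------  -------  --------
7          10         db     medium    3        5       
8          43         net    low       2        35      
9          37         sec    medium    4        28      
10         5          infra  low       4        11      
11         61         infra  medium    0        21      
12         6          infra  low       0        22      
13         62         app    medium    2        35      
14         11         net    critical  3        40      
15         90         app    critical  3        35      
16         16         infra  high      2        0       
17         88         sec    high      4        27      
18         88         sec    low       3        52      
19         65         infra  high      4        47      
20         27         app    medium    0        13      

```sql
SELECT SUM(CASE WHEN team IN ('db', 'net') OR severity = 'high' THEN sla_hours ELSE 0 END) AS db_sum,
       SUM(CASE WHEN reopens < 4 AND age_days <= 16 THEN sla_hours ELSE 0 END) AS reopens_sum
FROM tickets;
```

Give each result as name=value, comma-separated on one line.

[db_sum: team IN ('db', 'net') OR severity = 'high']
ticket_id=7: ✓ → 10
ticket_id=8: ✓ → 43
ticket_id=9: ✗
ticket_id=10: ✗
ticket_id=11: ✗
ticket_id=12: ✗
ticket_id=13: ✗
ticket_id=14: ✓ → 11
ticket_id=15: ✗
ticket_id=16: ✓ → 16
ticket_id=17: ✓ → 88
ticket_id=18: ✗
ticket_id=19: ✓ → 65
ticket_id=20: ✗
db_sum = 10 + 43 + 11 + 16 + 88 + 65 = 233
—
[reopens_sum: reopens < 4 AND age_days <= 16]
ticket_id=7: ✓ → 10
ticket_id=8: ✗
ticket_id=9: ✗
ticket_id=10: ✗
ticket_id=11: ✗
ticket_id=12: ✗
ticket_id=13: ✗
ticket_id=14: ✗
ticket_id=15: ✗
ticket_id=16: ✓ → 16
ticket_id=17: ✗
ticket_id=18: ✗
ticket_id=19: ✗
ticket_id=20: ✓ → 27
reopens_sum = 10 + 16 + 27 = 53

db_sum=233, reopens_sum=53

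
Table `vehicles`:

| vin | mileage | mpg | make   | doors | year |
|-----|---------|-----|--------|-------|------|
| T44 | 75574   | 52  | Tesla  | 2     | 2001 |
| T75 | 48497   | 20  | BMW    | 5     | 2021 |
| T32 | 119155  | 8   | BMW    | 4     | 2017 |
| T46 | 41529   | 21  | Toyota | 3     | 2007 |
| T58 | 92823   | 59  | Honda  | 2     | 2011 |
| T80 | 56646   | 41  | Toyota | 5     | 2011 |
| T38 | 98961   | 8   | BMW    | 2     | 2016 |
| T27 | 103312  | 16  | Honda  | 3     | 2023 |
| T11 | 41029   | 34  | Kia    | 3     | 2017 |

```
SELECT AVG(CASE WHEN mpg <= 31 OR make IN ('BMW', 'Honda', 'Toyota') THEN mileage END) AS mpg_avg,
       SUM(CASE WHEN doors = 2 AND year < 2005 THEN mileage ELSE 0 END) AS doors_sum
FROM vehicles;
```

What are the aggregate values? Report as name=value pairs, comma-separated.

mpg_avg=80131.8571428571, doors_sum=75574

[mpg_avg: mpg <= 31 OR make IN ('BMW', 'Honda', 'Toyota')]
vin=T44: ✗
vin=T75: ✓ → 48497
vin=T32: ✓ → 119155
vin=T46: ✓ → 41529
vin=T58: ✓ → 92823
vin=T80: ✓ → 56646
vin=T38: ✓ → 98961
vin=T27: ✓ → 103312
vin=T11: ✗
mpg_avg = (48497 + 119155 + 41529 + 92823 + 56646 + 98961 + 103312) / 7 = 80131.8571428571
—
[doors_sum: doors = 2 AND year < 2005]
vin=T44: ✓ → 75574
vin=T75: ✗
vin=T32: ✗
vin=T46: ✗
vin=T58: ✗
vin=T80: ✗
vin=T38: ✗
vin=T27: ✗
vin=T11: ✗
doors_sum = 75574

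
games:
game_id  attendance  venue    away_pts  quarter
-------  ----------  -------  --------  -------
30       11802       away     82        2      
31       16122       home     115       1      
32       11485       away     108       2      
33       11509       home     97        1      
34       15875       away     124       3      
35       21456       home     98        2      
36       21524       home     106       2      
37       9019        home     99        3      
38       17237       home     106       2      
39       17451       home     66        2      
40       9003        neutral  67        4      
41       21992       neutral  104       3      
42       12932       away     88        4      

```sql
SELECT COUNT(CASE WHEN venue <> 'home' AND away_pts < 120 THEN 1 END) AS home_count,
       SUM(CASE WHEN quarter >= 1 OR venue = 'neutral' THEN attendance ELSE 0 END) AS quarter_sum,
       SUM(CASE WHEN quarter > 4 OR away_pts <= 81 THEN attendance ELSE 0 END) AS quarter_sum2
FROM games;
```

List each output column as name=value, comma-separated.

[home_count: venue <> 'home' AND away_pts < 120]
game_id=30: ✓ → 1
game_id=31: ✗
game_id=32: ✓ → 1
game_id=33: ✗
game_id=34: ✗
game_id=35: ✗
game_id=36: ✗
game_id=37: ✗
game_id=38: ✗
game_id=39: ✗
game_id=40: ✓ → 1
game_id=41: ✓ → 1
game_id=42: ✓ → 1
home_count = COUNT(1, 1, 1, 1, 1) = 5
—
[quarter_sum: quarter >= 1 OR venue = 'neutral']
game_id=30: ✓ → 11802
game_id=31: ✓ → 16122
game_id=32: ✓ → 11485
game_id=33: ✓ → 11509
game_id=34: ✓ → 15875
game_id=35: ✓ → 21456
game_id=36: ✓ → 21524
game_id=37: ✓ → 9019
game_id=38: ✓ → 17237
game_id=39: ✓ → 17451
game_id=40: ✓ → 9003
game_id=41: ✓ → 21992
game_id=42: ✓ → 12932
quarter_sum = 11802 + 16122 + 11485 + 11509 + 15875 + 21456 + 21524 + 9019 + 17237 + 17451 + 9003 + 21992 + 12932 = 197407
—
[quarter_sum2: quarter > 4 OR away_pts <= 81]
game_id=30: ✗
game_id=31: ✗
game_id=32: ✗
game_id=33: ✗
game_id=34: ✗
game_id=35: ✗
game_id=36: ✗
game_id=37: ✗
game_id=38: ✗
game_id=39: ✓ → 17451
game_id=40: ✓ → 9003
game_id=41: ✗
game_id=42: ✗
quarter_sum2 = 17451 + 9003 = 26454

home_count=5, quarter_sum=197407, quarter_sum2=26454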